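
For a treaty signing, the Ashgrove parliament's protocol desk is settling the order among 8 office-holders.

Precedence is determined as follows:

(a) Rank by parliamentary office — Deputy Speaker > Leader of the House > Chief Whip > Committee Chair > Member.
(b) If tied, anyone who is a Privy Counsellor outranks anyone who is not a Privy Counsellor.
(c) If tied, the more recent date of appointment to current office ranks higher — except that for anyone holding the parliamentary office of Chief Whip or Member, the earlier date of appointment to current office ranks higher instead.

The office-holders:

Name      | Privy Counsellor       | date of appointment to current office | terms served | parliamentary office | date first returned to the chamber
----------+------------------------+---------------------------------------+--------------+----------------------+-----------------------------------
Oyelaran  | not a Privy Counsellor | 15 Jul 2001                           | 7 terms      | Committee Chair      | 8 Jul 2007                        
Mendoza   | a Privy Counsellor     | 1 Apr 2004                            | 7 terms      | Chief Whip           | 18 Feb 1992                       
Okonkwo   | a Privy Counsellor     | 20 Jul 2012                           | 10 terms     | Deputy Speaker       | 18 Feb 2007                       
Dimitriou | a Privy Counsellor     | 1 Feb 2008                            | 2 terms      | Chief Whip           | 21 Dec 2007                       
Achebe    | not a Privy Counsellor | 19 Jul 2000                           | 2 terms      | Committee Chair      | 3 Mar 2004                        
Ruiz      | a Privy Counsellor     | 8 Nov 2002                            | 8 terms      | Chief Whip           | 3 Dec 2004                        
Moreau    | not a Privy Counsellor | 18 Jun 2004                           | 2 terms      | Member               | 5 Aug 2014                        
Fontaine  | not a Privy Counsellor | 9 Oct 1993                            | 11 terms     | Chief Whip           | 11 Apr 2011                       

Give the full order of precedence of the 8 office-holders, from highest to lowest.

Okonkwo, Ruiz, Mendoza, Dimitriou, Fontaine, Oyelaran, Achebe, Moreau

By parliamentary office: Okonkwo (Deputy Speaker); then Ruiz, Mendoza, Dimitriou and Fontaine (Chief Whip); then Oyelaran and Achebe (Committee Chair); then Moreau (Member).
Among Ruiz, Mendoza, Dimitriou and Fontaine, a Privy Counsellor before not a Privy Counsellor: Ruiz, Mendoza and Dimitriou (a Privy Counsellor) before Fontaine (not a Privy Counsellor).
Among Ruiz, Mendoza and Dimitriou, by date of appointment to current office (earlier first) (reversed rule for this group): Ruiz (8 Nov 2002) before Mendoza (1 Apr 2004) before Dimitriou (1 Feb 2008).
Oyelaran and Achebe are each not a Privy Counsellor, so the next rule applies.
Among Oyelaran and Achebe, by date of appointment to current office (later first): Oyelaran (15 Jul 2001) before Achebe (19 Jul 2000).
Full order: Okonkwo, Ruiz, Mendoza, Dimitriou, Fontaine, Oyelaran, Achebe, Moreau.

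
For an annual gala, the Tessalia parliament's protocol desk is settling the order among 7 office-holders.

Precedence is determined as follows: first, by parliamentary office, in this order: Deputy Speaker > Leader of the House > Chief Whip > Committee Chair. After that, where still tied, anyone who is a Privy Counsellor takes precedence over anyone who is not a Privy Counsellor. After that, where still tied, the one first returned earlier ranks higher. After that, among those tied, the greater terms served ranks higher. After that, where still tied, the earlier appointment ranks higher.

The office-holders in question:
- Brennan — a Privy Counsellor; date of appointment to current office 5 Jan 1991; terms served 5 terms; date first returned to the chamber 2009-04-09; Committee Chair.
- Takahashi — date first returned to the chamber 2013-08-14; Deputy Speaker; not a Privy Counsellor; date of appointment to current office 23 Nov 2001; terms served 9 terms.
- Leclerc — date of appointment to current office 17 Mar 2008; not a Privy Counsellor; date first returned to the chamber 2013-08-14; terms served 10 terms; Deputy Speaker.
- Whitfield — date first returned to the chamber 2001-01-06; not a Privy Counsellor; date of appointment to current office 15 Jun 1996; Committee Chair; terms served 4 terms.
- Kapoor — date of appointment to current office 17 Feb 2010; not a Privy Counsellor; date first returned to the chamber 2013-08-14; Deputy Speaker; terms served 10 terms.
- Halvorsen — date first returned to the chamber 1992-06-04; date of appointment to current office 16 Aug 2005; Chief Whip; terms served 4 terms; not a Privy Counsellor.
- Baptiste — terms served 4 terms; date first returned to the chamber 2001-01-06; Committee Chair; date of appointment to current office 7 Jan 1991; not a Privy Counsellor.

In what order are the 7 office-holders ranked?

Leclerc, Kapoor, Takahashi, Halvorsen, Brennan, Baptiste, Whitfield

By parliamentary office: Leclerc, Kapoor and Takahashi (Deputy Speaker); then Halvorsen (Chief Whip); then Brennan, Baptiste and Whitfield (Committee Chair).
Leclerc, Kapoor and Takahashi are each not a Privy Counsellor, so the next rule applies.
Leclerc, Kapoor and Takahashi all have date first returned to the chamber 2013-08-14, so the next rule applies.
Among Leclerc, Kapoor and Takahashi, by terms served (higher first): Leclerc and Kapoor (10 terms) before Takahashi (9 terms).
Among Leclerc and Kapoor, by date of appointment to current office (earlier first): Leclerc (17 Mar 2008) before Kapoor (17 Feb 2010).
Among Brennan, Baptiste and Whitfield, a Privy Counsellor before not a Privy Counsellor: Brennan (a Privy Counsellor) before Baptiste and Whitfield (not a Privy Counsellor).
Baptiste and Whitfield both have date first returned to the chamber 2001-01-06, so the next rule applies.
Baptiste and Whitfield both have terms served 4 terms, so the next rule applies.
Among Baptiste and Whitfield, by date of appointment to current office (earlier first): Baptiste (7 Jan 1991) before Whitfield (15 Jun 1996).
Full order: Leclerc, Kapoor, Takahashi, Halvorsen, Brennan, Baptiste, Whitfield.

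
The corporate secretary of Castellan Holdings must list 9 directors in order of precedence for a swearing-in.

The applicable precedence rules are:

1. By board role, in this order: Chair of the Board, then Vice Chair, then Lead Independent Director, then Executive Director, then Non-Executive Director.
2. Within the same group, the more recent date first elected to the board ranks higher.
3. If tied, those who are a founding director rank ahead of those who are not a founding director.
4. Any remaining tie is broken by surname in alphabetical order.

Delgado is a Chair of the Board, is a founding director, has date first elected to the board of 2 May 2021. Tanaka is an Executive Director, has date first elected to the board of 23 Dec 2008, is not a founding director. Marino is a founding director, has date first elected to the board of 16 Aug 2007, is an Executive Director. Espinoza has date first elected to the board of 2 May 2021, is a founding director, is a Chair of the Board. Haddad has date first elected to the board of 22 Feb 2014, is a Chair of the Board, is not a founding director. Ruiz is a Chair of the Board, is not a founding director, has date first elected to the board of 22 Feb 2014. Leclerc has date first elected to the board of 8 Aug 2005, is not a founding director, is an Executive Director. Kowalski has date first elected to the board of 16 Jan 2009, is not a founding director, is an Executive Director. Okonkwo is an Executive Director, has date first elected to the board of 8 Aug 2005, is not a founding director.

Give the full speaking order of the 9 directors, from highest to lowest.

Delgado, Espinoza, Haddad, Ruiz, Kowalski, Tanaka, Marino, Leclerc, Okonkwo

By board role: Delgado, Espinoza, Haddad and Ruiz (Chair of the Board); then Kowalski, Tanaka, Marino, Leclerc and Okonkwo (Executive Director).
Among Delgado, Espinoza, Haddad and Ruiz, by date first elected to the board (later first): Delgado and Espinoza (2 May 2021) before Haddad and Ruiz (22 Feb 2014).
Delgado and Espinoza are each a founding director, so the next rule applies.
Among Delgado and Espinoza, alphabetically by surname: Delgado before Espinoza.
Haddad and Ruiz are each not a founding director, so the next rule applies.
Among Haddad and Ruiz, alphabetically by surname: Haddad before Ruiz.
Among Kowalski, Tanaka, Marino, Leclerc and Okonkwo, by date first elected to the board (later first): Kowalski (16 Jan 2009) before Tanaka (23 Dec 2008) before Marino (16 Aug 2007) before Leclerc and Okonkwo (8 Aug 2005).
Leclerc and Okonkwo are each not a founding director, so the next rule applies.
Among Leclerc and Okonkwo, alphabetically by surname: Leclerc before Okonkwo.
Full order: Delgado, Espinoza, Haddad, Ruiz, Kowalski, Tanaka, Marino, Leclerc, Okonkwo.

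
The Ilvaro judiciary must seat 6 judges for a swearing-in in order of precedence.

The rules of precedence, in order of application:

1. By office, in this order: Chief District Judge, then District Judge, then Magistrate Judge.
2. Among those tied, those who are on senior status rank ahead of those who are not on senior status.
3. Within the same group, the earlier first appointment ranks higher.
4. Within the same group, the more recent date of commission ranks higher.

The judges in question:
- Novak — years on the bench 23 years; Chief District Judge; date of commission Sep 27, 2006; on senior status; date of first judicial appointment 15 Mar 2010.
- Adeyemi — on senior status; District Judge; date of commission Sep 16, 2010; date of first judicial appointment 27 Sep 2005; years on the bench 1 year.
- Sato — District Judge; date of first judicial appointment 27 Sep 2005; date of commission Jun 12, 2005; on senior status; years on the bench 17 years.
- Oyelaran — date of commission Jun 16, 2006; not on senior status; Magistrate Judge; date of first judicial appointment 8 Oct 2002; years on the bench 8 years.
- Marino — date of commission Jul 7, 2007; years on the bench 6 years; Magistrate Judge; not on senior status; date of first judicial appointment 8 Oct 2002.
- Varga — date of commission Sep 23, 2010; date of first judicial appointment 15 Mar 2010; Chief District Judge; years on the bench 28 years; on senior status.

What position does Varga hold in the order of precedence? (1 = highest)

By office: Varga and Novak (Chief District Judge); then Adeyemi and Sato (District Judge); then Marino and Oyelaran (Magistrate Judge).
Varga and Novak are each on senior status, so the next rule applies.
Varga and Novak both have date of first judicial appointment 15 Mar 2010, so the next rule applies.
Among Varga and Novak, by date of commission (later first): Varga (Sep 23, 2010) before Novak (Sep 27, 2006).
Adeyemi and Sato are each on senior status, so the next rule applies.
Adeyemi and Sato both have date of first judicial appointment 27 Sep 2005, so the next rule applies.
Among Adeyemi and Sato, by date of commission (later first): Adeyemi (Sep 16, 2010) before Sato (Jun 12, 2005).
Marino and Oyelaran are each not on senior status, so the next rule applies.
Marino and Oyelaran both have date of first judicial appointment 8 Oct 2002, so the next rule applies.
Among Marino and Oyelaran, by date of commission (later first): Marino (Jul 7, 2007) before Oyelaran (Jun 16, 2006).
Order: Varga, Novak, Adeyemi, Sato, Marino, Oyelaran. So position 1.

1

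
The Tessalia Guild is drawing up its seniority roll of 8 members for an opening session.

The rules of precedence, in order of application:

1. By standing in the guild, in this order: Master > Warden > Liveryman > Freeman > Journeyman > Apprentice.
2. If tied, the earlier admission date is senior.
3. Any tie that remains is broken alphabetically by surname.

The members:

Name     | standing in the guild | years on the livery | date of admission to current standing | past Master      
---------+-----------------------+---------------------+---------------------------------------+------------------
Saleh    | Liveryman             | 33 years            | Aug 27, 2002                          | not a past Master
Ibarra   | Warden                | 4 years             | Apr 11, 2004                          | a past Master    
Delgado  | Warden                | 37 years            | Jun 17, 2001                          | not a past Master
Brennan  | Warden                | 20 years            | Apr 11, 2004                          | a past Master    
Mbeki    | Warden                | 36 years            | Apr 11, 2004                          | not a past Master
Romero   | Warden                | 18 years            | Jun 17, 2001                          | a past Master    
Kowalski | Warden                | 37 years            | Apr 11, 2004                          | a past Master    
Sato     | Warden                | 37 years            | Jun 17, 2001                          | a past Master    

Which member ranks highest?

By standing in the guild: Delgado, Romero, Sato, Brennan, Ibarra, Kowalski and Mbeki (Warden); then Saleh (Liveryman).
Among Delgado, Romero, Sato, Brennan, Ibarra, Kowalski and Mbeki, by date of admission to current standing (earlier first): Delgado, Romero and Sato (Jun 17, 2001) before Brennan, Ibarra, Kowalski and Mbeki (Apr 11, 2004).
Among Delgado, Romero and Sato, alphabetically by surname: Delgado before Romero before Sato.
Among Brennan, Ibarra, Kowalski and Mbeki, alphabetically by surname: Brennan before Ibarra before Kowalski before Mbeki.
Order: Delgado, Romero, Sato, Brennan, Ibarra, Kowalski, Mbeki, Saleh.

Delgado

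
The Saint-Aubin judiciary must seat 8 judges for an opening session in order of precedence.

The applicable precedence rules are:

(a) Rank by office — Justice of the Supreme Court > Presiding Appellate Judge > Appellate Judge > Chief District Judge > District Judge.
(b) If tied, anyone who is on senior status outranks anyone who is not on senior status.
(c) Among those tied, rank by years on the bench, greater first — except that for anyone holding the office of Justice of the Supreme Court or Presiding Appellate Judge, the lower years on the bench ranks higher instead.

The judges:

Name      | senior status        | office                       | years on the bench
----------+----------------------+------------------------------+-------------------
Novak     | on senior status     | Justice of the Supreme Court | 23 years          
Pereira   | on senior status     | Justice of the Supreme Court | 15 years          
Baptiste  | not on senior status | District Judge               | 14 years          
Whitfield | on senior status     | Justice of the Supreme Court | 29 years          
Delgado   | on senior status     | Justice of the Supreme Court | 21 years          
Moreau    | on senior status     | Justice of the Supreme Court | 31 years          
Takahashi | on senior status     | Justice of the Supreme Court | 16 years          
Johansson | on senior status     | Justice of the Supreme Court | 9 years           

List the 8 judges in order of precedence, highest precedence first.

By office: Johansson, Pereira, Takahashi, Delgado, Novak, Whitfield and Moreau (Justice of the Supreme Court); then Baptiste (District Judge).
Johansson, Pereira, Takahashi, Delgado, Novak, Whitfield and Moreau are each on senior status, so the next rule applies.
Among Johansson, Pereira, Takahashi, Delgado, Novak, Whitfield and Moreau, by years on the bench (lower first) (reversed rule for this group): Johansson (9 years) before Pereira (15 years) before Takahashi (16 years) before Delgado (21 years) before Novak (23 years) before Whitfield (29 years) before Moreau (31 years).
Full order: Johansson, Pereira, Takahashi, Delgado, Novak, Whitfield, Moreau, Baptiste.

Johansson, Pereira, Takahashi, Delgado, Novak, Whitfield, Moreau, Baptiste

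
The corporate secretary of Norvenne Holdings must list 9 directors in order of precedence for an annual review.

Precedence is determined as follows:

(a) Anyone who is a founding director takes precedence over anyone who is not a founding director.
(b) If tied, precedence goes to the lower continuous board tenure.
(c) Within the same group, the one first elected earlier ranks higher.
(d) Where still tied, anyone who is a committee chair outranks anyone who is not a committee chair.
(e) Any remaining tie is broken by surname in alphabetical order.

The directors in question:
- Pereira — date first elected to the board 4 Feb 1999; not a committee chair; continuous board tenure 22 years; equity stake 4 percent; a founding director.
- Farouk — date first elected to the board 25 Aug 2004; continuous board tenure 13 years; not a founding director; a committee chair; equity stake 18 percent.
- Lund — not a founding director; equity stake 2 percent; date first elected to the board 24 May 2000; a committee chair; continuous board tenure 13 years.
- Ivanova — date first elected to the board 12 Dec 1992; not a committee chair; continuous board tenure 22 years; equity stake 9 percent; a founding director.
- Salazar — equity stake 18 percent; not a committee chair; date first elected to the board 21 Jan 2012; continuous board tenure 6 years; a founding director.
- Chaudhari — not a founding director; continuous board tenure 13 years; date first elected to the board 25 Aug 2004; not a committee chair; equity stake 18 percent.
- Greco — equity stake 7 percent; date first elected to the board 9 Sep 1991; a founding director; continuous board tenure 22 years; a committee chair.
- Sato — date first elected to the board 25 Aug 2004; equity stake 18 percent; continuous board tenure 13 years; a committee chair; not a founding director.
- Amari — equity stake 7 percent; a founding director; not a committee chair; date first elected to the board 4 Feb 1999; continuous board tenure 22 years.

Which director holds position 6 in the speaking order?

Lund

By the first rule: Salazar, Greco, Ivanova, Amari and Pereira (each a founding director); then Lund, Farouk, Sato and Chaudhari (each not a founding director).
Among Salazar, Greco, Ivanova, Amari and Pereira, by continuous board tenure (lower first): Salazar (6 years) before Greco, Ivanova, Amari and Pereira (22 years).
Among Greco, Ivanova, Amari and Pereira, by date first elected to the board (earlier first): Greco (9 Sep 1991) before Ivanova (12 Dec 1992) before Amari and Pereira (4 Feb 1999).
Amari and Pereira are each not a committee chair, so the next rule applies.
Among Amari and Pereira, alphabetically by surname: Amari before Pereira.
Lund, Farouk, Sato and Chaudhari all have continuous board tenure 13 years, so the next rule applies.
Among Lund, Farouk, Sato and Chaudhari, by date first elected to the board (earlier first): Lund (24 May 2000) before Farouk, Sato and Chaudhari (25 Aug 2004).
Among Farouk, Sato and Chaudhari, a committee chair before not a committee chair: Farouk and Sato (a committee chair) before Chaudhari (not a committee chair).
Among Farouk and Sato, alphabetically by surname: Farouk before Sato.
Order: Salazar, Greco, Ivanova, Amari, Pereira, Lund, Farouk, Sato, Chaudhari.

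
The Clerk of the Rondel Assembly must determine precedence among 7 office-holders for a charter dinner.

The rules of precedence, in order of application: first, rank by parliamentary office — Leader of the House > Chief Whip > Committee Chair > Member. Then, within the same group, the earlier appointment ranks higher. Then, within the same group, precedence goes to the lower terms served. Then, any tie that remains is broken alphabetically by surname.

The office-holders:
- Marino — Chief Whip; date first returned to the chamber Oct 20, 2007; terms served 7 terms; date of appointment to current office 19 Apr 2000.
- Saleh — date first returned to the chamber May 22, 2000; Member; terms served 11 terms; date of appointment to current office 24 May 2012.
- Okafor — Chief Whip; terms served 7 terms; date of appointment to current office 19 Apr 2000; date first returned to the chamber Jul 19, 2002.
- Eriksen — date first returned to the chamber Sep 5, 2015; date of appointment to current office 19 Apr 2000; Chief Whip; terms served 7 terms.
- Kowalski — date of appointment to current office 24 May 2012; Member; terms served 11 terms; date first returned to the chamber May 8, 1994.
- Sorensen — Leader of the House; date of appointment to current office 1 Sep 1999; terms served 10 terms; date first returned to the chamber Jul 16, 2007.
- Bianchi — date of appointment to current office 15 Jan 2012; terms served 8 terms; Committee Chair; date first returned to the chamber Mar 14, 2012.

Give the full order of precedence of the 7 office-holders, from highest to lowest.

Sorensen, Eriksen, Marino, Okafor, Bianchi, Kowalski, Saleh

By parliamentary office: Sorensen (Leader of the House); then Eriksen, Marino and Okafor (Chief Whip); then Bianchi (Committee Chair); then Kowalski and Saleh (Member).
Eriksen, Marino and Okafor all have date of appointment to current office 19 Apr 2000, so the next rule applies.
Eriksen, Marino and Okafor all have terms served 7 terms, so the next rule applies.
Among Eriksen, Marino and Okafor, alphabetically by surname: Eriksen before Marino before Okafor.
Kowalski and Saleh both have date of appointment to current office 24 May 2012, so the next rule applies.
Kowalski and Saleh both have terms served 11 terms, so the next rule applies.
Among Kowalski and Saleh, alphabetically by surname: Kowalski before Saleh.
Full order: Sorensen, Eriksen, Marino, Okafor, Bianchi, Kowalski, Saleh.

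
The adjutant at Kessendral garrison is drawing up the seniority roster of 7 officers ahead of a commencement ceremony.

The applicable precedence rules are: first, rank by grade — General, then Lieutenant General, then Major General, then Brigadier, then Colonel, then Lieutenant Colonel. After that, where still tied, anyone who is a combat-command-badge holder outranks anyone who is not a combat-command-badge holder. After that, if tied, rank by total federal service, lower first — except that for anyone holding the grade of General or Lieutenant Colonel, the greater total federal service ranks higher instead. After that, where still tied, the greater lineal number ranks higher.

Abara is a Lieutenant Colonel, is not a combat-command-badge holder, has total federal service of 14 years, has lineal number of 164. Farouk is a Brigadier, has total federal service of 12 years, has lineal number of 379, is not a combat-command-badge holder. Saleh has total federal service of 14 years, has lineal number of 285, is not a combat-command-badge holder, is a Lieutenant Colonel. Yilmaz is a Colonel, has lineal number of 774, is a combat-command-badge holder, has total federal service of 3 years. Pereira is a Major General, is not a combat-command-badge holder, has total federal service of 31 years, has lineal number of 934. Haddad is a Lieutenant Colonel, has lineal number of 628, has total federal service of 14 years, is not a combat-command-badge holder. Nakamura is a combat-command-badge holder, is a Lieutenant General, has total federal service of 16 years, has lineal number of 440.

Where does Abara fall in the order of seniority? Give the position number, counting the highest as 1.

By grade: Nakamura (Lieutenant General); then Pereira (Major General); then Farouk (Brigadier); then Yilmaz (Colonel); then Haddad, Saleh and Abara (Lieutenant Colonel).
Haddad, Saleh and Abara are each not a combat-command-badge holder, so the next rule applies.
Haddad, Saleh and Abara all have total federal service 14 years, so the next rule applies.
Among Haddad, Saleh and Abara, by lineal number (higher first): Haddad (628) before Saleh (285) before Abara (164).
Order: Nakamura, Pereira, Farouk, Yilmaz, Haddad, Saleh, Abara. So position 7.

7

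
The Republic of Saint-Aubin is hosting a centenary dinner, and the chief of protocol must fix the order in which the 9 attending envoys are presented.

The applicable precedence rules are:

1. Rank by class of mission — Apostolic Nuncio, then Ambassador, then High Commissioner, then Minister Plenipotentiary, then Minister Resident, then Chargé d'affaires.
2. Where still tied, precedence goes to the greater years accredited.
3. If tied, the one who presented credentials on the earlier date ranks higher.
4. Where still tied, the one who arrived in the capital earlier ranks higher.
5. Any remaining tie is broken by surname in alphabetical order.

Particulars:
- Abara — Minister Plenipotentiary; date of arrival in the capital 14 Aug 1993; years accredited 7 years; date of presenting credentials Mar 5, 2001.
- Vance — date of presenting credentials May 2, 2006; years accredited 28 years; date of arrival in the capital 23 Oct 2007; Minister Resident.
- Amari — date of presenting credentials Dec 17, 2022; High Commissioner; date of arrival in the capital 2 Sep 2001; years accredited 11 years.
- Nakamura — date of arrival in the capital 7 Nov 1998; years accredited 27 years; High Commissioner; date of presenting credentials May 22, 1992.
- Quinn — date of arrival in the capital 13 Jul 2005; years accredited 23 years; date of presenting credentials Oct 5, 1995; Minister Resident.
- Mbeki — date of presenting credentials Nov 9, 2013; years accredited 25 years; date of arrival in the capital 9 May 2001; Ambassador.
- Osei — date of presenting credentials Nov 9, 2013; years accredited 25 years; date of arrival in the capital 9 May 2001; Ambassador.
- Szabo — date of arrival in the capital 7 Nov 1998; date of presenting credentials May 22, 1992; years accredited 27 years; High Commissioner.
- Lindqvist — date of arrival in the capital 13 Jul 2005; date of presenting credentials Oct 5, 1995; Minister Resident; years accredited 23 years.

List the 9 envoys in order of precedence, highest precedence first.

Mbeki, Osei, Nakamura, Szabo, Amari, Abara, Vance, Lindqvist, Quinn

By class of mission: Mbeki and Osei (Ambassador); then Nakamura, Szabo and Amari (High Commissioner); then Abara (Minister Plenipotentiary); then Vance, Lindqvist and Quinn (Minister Resident).
Mbeki and Osei both have years accredited 25 years, so the next rule applies.
Mbeki and Osei both have date of presenting credentials Nov 9, 2013, so the next rule applies.
Mbeki and Osei both have date of arrival in the capital 9 May 2001, so the next rule applies.
Among Mbeki and Osei, alphabetically by surname: Mbeki before Osei.
Among Nakamura, Szabo and Amari, by years accredited (higher first): Nakamura and Szabo (27 years) before Amari (11 years).
Nakamura and Szabo both have date of presenting credentials May 22, 1992, so the next rule applies.
Nakamura and Szabo both have date of arrival in the capital 7 Nov 1998, so the next rule applies.
Among Nakamura and Szabo, alphabetically by surname: Nakamura before Szabo.
Among Vance, Lindqvist and Quinn, by years accredited (higher first): Vance (28 years) before Lindqvist and Quinn (23 years).
Lindqvist and Quinn both have date of presenting credentials Oct 5, 1995, so the next rule applies.
Lindqvist and Quinn both have date of arrival in the capital 13 Jul 2005, so the next rule applies.
Among Lindqvist and Quinn, alphabetically by surname: Lindqvist before Quinn.
Full order: Mbeki, Osei, Nakamura, Szabo, Amari, Abara, Vance, Lindqvist, Quinn.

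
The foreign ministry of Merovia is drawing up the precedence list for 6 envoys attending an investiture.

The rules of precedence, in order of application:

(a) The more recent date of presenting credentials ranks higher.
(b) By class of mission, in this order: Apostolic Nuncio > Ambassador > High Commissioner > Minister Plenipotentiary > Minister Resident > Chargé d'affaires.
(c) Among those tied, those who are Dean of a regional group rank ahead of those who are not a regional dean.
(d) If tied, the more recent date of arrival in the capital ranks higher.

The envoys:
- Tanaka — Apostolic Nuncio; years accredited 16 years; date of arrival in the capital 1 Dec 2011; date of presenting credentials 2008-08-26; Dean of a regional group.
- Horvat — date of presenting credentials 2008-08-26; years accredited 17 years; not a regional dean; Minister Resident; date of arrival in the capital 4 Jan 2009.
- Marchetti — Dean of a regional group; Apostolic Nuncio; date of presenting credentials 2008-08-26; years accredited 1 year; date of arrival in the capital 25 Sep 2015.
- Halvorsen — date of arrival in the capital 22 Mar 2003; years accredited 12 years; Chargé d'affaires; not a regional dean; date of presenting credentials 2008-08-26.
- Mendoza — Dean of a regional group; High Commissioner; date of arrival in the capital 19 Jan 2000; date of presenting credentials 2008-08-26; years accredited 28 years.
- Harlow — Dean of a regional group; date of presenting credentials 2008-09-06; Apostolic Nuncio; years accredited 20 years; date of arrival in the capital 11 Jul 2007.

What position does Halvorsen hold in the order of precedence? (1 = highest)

By date of presenting credentials (later first): Harlow (2008-09-06); then Marchetti, Tanaka, Mendoza, Horvat and Halvorsen (each 2008-08-26).
Among Marchetti, Tanaka, Mendoza, Horvat and Halvorsen, by class of mission: Marchetti and Tanaka (Apostolic Nuncio) before Mendoza (High Commissioner) before Horvat (Minister Resident) before Halvorsen (Chargé d'affaires).
Marchetti and Tanaka are each Dean of a regional group, so the next rule applies.
Among Marchetti and Tanaka, by date of arrival in the capital (later first): Marchetti (25 Sep 2015) before Tanaka (1 Dec 2011).
Order: Harlow, Marchetti, Tanaka, Mendoza, Horvat, Halvorsen. So position 6.

6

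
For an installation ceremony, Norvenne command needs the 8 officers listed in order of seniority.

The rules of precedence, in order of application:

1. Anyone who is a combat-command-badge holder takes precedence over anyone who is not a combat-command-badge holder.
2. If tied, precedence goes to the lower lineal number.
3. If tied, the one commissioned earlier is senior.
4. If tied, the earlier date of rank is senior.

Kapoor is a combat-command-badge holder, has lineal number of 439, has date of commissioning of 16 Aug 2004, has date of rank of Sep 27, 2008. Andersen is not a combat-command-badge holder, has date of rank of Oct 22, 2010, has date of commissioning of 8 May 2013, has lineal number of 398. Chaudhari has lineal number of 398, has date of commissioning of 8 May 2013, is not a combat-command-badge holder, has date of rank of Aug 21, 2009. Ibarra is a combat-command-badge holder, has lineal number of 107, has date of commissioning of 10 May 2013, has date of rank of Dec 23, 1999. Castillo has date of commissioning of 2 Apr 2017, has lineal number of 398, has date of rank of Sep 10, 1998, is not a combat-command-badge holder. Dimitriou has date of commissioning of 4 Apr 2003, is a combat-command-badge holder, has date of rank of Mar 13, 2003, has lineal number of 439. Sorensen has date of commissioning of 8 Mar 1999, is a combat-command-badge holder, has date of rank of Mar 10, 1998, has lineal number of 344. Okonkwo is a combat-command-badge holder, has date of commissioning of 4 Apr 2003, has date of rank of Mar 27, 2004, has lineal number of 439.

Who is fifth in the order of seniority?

By the first rule: Ibarra, Sorensen, Dimitriou, Okonkwo and Kapoor (each a combat-command-badge holder); then Chaudhari, Andersen and Castillo (each not a combat-command-badge holder).
Among Ibarra, Sorensen, Dimitriou, Okonkwo and Kapoor, by lineal number (lower first): Ibarra (107) before Sorensen (344) before Dimitriou, Okonkwo and Kapoor (439).
Among Dimitriou, Okonkwo and Kapoor, by date of commissioning (earlier first): Dimitriou and Okonkwo (4 Apr 2003) before Kapoor (16 Aug 2004).
Among Dimitriou and Okonkwo, by date of rank (earlier first): Dimitriou (Mar 13, 2003) before Okonkwo (Mar 27, 2004).
Chaudhari, Andersen and Castillo all have lineal number 398, so the next rule applies.
Among Chaudhari, Andersen and Castillo, by date of commissioning (earlier first): Chaudhari and Andersen (8 May 2013) before Castillo (2 Apr 2017).
Among Chaudhari and Andersen, by date of rank (earlier first): Chaudhari (Aug 21, 2009) before Andersen (Oct 22, 2010).
Order: Ibarra, Sorensen, Dimitriou, Okonkwo, Kapoor, Chaudhari, Andersen, Castillo.

Kapoor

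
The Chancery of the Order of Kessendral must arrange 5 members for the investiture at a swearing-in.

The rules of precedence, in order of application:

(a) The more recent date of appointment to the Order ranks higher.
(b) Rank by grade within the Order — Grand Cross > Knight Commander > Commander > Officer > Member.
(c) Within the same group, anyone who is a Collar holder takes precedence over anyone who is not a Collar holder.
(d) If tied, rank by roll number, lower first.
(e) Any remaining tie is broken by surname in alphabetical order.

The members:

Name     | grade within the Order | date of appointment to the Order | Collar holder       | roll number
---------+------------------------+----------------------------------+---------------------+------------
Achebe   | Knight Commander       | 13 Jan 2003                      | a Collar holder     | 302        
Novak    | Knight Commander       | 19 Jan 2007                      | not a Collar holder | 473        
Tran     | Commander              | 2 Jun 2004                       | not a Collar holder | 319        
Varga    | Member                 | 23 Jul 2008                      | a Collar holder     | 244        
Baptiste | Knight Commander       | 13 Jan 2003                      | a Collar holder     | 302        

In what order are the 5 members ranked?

Varga, Novak, Tran, Achebe, Baptiste

By date of appointment to the Order (later first): Varga (23 Jul 2008); then Novak (19 Jan 2007); then Tran (2 Jun 2004); then Achebe and Baptiste (both 13 Jan 2003).
Achebe and Baptiste are each Knight Commander, so the next rule applies.
Achebe and Baptiste are each a Collar holder, so the next rule applies.
Achebe and Baptiste both have roll number 302, so the next rule applies.
Among Achebe and Baptiste, alphabetically by surname: Achebe before Baptiste.
Full order: Varga, Novak, Tran, Achebe, Baptiste.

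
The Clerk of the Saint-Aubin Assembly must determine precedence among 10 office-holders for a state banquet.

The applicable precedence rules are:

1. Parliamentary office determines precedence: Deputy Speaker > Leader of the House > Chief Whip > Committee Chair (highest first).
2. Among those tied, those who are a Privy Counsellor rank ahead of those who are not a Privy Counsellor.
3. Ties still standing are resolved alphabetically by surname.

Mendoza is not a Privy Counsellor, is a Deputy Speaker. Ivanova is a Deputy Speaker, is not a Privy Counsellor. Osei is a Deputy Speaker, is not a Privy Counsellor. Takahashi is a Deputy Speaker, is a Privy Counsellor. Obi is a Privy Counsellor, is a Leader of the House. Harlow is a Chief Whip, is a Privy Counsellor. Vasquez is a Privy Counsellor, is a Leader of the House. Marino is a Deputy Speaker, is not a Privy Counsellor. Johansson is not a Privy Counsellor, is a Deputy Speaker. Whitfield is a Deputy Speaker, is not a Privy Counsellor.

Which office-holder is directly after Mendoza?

Osei

By parliamentary office: Takahashi, Ivanova, Johansson, Marino, Mendoza, Osei and Whitfield (Deputy Speaker); then Obi and Vasquez (Leader of the House); then Harlow (Chief Whip).
Among Takahashi, Ivanova, Johansson, Marino, Mendoza, Osei and Whitfield, a Privy Counsellor before not a Privy Counsellor: Takahashi (a Privy Counsellor) before Ivanova, Johansson, Marino, Mendoza, Osei and Whitfield (not a Privy Counsellor).
Among Ivanova, Johansson, Marino, Mendoza, Osei and Whitfield, alphabetically by surname: Ivanova before Johansson before Marino before Mendoza before Osei before Whitfield.
Obi and Vasquez are each a Privy Counsellor, so the next rule applies.
Among Obi and Vasquez, alphabetically by surname: Obi before Vasquez.
Order: Takahashi, Ivanova, Johansson, Marino, Mendoza, Osei, Whitfield, Obi, Vasquez, Harlow.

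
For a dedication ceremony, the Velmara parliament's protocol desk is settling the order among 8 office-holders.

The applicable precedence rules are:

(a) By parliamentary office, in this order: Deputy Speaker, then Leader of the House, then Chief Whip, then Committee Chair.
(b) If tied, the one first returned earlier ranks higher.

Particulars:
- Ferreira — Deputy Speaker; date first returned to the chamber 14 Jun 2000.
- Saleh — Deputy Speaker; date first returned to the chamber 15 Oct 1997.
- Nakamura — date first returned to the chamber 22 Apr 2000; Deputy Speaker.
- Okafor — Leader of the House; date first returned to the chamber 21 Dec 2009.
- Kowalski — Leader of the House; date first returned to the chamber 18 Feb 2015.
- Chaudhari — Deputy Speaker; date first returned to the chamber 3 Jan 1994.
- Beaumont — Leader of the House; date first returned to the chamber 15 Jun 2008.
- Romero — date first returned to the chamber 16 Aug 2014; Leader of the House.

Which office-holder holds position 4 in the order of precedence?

By parliamentary office: Chaudhari, Saleh, Nakamura and Ferreira (Deputy Speaker); then Beaumont, Okafor, Romero and Kowalski (Leader of the House).
Among Chaudhari, Saleh, Nakamura and Ferreira, by date first returned to the chamber (earlier first): Chaudhari (3 Jan 1994) before Saleh (15 Oct 1997) before Nakamura (22 Apr 2000) before Ferreira (14 Jun 2000).
Among Beaumont, Okafor, Romero and Kowalski, by date first returned to the chamber (earlier first): Beaumont (15 Jun 2008) before Okafor (21 Dec 2009) before Romero (16 Aug 2014) before Kowalski (18 Feb 2015).
Order: Chaudhari, Saleh, Nakamura, Ferreira, Beaumont, Okafor, Romero, Kowalski.

Ferreira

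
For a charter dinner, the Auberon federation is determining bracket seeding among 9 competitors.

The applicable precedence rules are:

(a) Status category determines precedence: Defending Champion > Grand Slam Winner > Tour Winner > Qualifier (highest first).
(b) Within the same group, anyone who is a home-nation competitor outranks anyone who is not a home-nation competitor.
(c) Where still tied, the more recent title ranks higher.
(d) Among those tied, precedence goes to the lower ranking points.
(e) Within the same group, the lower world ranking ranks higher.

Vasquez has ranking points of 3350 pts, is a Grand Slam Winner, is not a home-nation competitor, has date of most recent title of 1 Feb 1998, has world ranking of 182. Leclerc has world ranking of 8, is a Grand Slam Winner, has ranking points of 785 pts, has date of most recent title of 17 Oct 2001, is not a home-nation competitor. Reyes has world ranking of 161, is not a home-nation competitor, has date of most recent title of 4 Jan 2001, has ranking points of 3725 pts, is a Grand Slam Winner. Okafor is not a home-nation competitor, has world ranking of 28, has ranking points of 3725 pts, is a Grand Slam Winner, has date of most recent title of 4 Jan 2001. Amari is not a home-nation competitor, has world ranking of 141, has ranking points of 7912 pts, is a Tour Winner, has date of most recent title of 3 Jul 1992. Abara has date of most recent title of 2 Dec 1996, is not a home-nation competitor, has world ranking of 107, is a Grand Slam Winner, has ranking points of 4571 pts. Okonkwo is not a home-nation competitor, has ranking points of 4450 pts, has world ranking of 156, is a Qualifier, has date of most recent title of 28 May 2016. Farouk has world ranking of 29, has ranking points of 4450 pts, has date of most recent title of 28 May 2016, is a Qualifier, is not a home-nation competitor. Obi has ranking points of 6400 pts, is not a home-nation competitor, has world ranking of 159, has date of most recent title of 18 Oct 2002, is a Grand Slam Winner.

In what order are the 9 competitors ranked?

By status category: Obi, Leclerc, Okafor, Reyes, Vasquez and Abara (Grand Slam Winner); then Amari (Tour Winner); then Farouk and Okonkwo (Qualifier).
Obi, Leclerc, Okafor, Reyes, Vasquez and Abara are each not a home-nation competitor, so the next rule applies.
Among Obi, Leclerc, Okafor, Reyes, Vasquez and Abara, by date of most recent title (later first): Obi (18 Oct 2002) before Leclerc (17 Oct 2001) before Okafor and Reyes (4 Jan 2001) before Vasquez (1 Feb 1998) before Abara (2 Dec 1996).
Okafor and Reyes both have ranking points 3725 pts, so the next rule applies.
Among Okafor and Reyes, by world ranking (lower first): Okafor (28) before Reyes (161).
Farouk and Okonkwo are each not a home-nation competitor, so the next rule applies.
Farouk and Okonkwo both have date of most recent title 28 May 2016, so the next rule applies.
Farouk and Okonkwo both have ranking points 4450 pts, so the next rule applies.
Among Farouk and Okonkwo, by world ranking (lower first): Farouk (29) before Okonkwo (156).
Full order: Obi, Leclerc, Okafor, Reyes, Vasquez, Abara, Amari, Farouk, Okonkwo.

Obi, Leclerc, Okafor, Reyes, Vasquez, Abara, Amari, Farouk, Okonkwo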